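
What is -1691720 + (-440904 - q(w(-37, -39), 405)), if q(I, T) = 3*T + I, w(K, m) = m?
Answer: -2133800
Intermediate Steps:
q(I, T) = I + 3*T
-1691720 + (-440904 - q(w(-37, -39), 405)) = -1691720 + (-440904 - (-39 + 3*405)) = -1691720 + (-440904 - (-39 + 1215)) = -1691720 + (-440904 - 1*1176) = -1691720 + (-440904 - 1176) = -1691720 - 442080 = -2133800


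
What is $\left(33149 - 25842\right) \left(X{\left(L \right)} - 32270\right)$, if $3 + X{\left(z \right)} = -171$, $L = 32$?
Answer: $-237068308$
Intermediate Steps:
$X{\left(z \right)} = -174$ ($X{\left(z \right)} = -3 - 171 = -174$)
$\left(33149 - 25842\right) \left(X{\left(L \right)} - 32270\right) = \left(33149 - 25842\right) \left(-174 - 32270\right) = 7307 \left(-32444\right) = -237068308$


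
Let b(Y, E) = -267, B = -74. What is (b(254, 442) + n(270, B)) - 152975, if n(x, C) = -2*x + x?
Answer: -153512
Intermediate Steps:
n(x, C) = -x
(b(254, 442) + n(270, B)) - 152975 = (-267 - 1*270) - 152975 = (-267 - 270) - 152975 = -537 - 152975 = -153512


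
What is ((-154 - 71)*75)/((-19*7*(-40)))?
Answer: -3375/1064 ≈ -3.1720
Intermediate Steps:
((-154 - 71)*75)/((-19*7*(-40))) = (-225*75)/((-133*(-40))) = -16875/5320 = -16875*1/5320 = -3375/1064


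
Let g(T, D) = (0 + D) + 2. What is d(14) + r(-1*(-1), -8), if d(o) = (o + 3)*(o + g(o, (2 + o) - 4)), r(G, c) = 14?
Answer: 490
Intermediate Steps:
g(T, D) = 2 + D (g(T, D) = D + 2 = 2 + D)
d(o) = 2*o*(3 + o) (d(o) = (o + 3)*(o + (2 + ((2 + o) - 4))) = (3 + o)*(o + (2 + (-2 + o))) = (3 + o)*(o + o) = (3 + o)*(2*o) = 2*o*(3 + o))
d(14) + r(-1*(-1), -8) = 2*14*(3 + 14) + 14 = 2*14*17 + 14 = 476 + 14 = 490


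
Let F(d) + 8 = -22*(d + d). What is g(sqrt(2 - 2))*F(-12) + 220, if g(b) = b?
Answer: 220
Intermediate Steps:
F(d) = -8 - 44*d (F(d) = -8 - 22*(d + d) = -8 - 44*d)
g(sqrt(2 - 2))*F(-12) + 220 = sqrt(2 - 2)*(-8 - 44*(-12)) + 220 = sqrt(0)*(-8 + 528) + 220 = 0*520 + 220 = 0 + 220 = 220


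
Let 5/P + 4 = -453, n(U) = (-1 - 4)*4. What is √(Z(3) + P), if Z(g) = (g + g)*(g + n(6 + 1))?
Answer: I*√21304883/457 ≈ 10.1*I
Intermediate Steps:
n(U) = -20 (n(U) = -5*4 = -20)
Z(g) = 2*g*(-20 + g) (Z(g) = (g + g)*(g - 20) = (2*g)*(-20 + g) = 2*g*(-20 + g))
P = -5/457 (P = 5/(-4 - 453) = 5/(-457) = 5*(-1/457) = -5/457 ≈ -0.010941)
√(Z(3) + P) = √(2*3*(-20 + 3) - 5/457) = √(2*3*(-17) - 5/457) = √(-102 - 5/457) = √(-46619/457) = I*√21304883/457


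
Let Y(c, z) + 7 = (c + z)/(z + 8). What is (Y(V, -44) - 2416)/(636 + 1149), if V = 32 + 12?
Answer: -2423/1785 ≈ -1.3574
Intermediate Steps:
V = 44
Y(c, z) = -7 + (c + z)/(8 + z) (Y(c, z) = -7 + (c + z)/(z + 8) = -7 + (c + z)/(8 + z))
(Y(V, -44) - 2416)/(636 + 1149) = ((-56 + 44 - 6*(-44))/(8 - 44) - 2416)/(636 + 1149) = ((-56 + 44 + 264)/(-36) - 2416)/1785 = (-1/36*252 - 2416)*(1/1785) = (-7 - 2416)*(1/1785) = -2423*1/1785 = -2423/1785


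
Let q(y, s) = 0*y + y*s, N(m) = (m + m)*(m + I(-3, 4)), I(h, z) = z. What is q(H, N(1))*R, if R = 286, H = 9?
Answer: 25740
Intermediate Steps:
N(m) = 2*m*(4 + m) (N(m) = (m + m)*(m + 4) = (2*m)*(4 + m) = 2*m*(4 + m))
q(y, s) = s*y (q(y, s) = 0 + s*y = s*y)
q(H, N(1))*R = ((2*1*(4 + 1))*9)*286 = ((2*1*5)*9)*286 = (10*9)*286 = 90*286 = 25740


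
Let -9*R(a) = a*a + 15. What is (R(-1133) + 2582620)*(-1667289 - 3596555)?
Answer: -115593361523344/9 ≈ -1.2844e+13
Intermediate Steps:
R(a) = -5/3 - a²/9 (R(a) = -(a*a + 15)/9 = -(a² + 15)/9 = -(15 + a²)/9 = -5/3 - a²/9)
(R(-1133) + 2582620)*(-1667289 - 3596555) = ((-5/3 - ⅑*(-1133)²) + 2582620)*(-1667289 - 3596555) = ((-5/3 - ⅑*1283689) + 2582620)*(-5263844) = ((-5/3 - 1283689/9) + 2582620)*(-5263844) = (-1283704/9 + 2582620)*(-5263844) = (21959876/9)*(-5263844) = -115593361523344/9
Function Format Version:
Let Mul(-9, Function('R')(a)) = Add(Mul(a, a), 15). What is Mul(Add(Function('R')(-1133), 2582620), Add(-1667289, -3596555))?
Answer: Rational(-115593361523344, 9) ≈ -1.2844e+13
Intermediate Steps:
Function('R')(a) = Add(Rational(-5, 3), Mul(Rational(-1, 9), Pow(a, 2))) (Function('R')(a) = Mul(Rational(-1, 9), Add(Mul(a, a), 15)) = Mul(Rational(-1, 9), Add(Pow(a, 2), 15)) = Mul(Rational(-1, 9), Add(15, Pow(a, 2))) = Add(Rational(-5, 3), Mul(Rational(-1, 9), Pow(a, 2))))
Mul(Add(Function('R')(-1133), 2582620), Add(-1667289, -3596555)) = Mul(Add(Add(Rational(-5, 3), Mul(Rational(-1, 9), Pow(-1133, 2))), 2582620), Add(-1667289, -3596555)) = Mul(Add(Add(Rational(-5, 3), Mul(Rational(-1, 9), 1283689)), 2582620), -5263844) = Mul(Add(Add(Rational(-5, 3), Rational(-1283689, 9)), 2582620), -5263844) = Mul(Add(Rational(-1283704, 9), 2582620), -5263844) = Mul(Rational(21959876, 9), -5263844) = Rational(-115593361523344, 9)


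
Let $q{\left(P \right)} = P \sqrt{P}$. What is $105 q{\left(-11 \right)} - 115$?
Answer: $-115 - 1155 i \sqrt{11} \approx -115.0 - 3830.7 i$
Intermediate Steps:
$q{\left(P \right)} = P^{\frac{3}{2}}$
$105 q{\left(-11 \right)} - 115 = 105 \left(-11\right)^{\frac{3}{2}} - 115 = 105 \left(- 11 i \sqrt{11}\right) - 115 = - 1155 i \sqrt{11} - 115 = -115 - 1155 i \sqrt{11}$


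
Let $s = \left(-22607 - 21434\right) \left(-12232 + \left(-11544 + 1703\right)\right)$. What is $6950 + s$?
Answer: $972123943$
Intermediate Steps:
$s = 972116993$ ($s = - 44041 \left(-12232 - 9841\right) = \left(-44041\right) \left(-22073\right) = 972116993$)
$6950 + s = 6950 + 972116993 = 972123943$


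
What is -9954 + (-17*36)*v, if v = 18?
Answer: -20970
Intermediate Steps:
-9954 + (-17*36)*v = -9954 - 17*36*18 = -9954 - 612*18 = -9954 - 11016 = -20970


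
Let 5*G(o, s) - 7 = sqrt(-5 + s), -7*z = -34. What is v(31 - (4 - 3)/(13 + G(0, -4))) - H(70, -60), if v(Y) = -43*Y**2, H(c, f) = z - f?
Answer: -864218583350/20974527 - 2558070*I/332929 ≈ -41203.0 - 7.6835*I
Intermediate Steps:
z = 34/7 (z = -1/7*(-34) = 34/7 ≈ 4.8571)
G(o, s) = 7/5 + sqrt(-5 + s)/5
H(c, f) = 34/7 - f
v(31 - (4 - 3)/(13 + G(0, -4))) - H(70, -60) = -43*(31 - (4 - 3)/(13 + (7/5 + sqrt(-5 - 4)/5)))**2 - (34/7 - 1*(-60)) = -43*(31 - 1/(13 + (7/5 + sqrt(-9)/5)))**2 - (34/7 + 60) = -43*(31 - 1/(13 + (7/5 + (3*I)/5)))**2 - 1*454/7 = -43*(31 - 1/(13 + (7/5 + 3*I/5)))**2 - 454/7 = -43*(31 - 1/(72/5 + 3*I/5))**2 - 454/7 = -43*(31 - 25*(72/5 - 3*I/5)/5193)**2 - 454/7 = -454/7 - 43*(31 - 25*(72/5 - 3*I/5)/5193)**2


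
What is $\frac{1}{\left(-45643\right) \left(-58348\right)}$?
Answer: $\frac{1}{2663177764} \approx 3.7549 \cdot 10^{-10}$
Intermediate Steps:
$\frac{1}{\left(-45643\right) \left(-58348\right)} = \left(- \frac{1}{45643}\right) \left(- \frac{1}{58348}\right) = \frac{1}{2663177764}$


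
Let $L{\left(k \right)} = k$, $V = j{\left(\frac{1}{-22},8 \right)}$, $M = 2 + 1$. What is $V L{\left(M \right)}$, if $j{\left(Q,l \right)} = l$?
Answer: $24$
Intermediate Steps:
$M = 3$
$V = 8$
$V L{\left(M \right)} = 8 \cdot 3 = 24$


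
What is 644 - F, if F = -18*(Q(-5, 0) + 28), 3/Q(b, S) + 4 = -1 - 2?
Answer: 7982/7 ≈ 1140.3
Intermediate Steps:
Q(b, S) = -3/7 (Q(b, S) = 3/(-4 + (-1 - 2)) = 3/(-4 - 3) = 3/(-7) = 3*(-⅐) = -3/7)
F = -3474/7 (F = -18*(-3/7 + 28) = -18*193/7 = -3474/7 ≈ -496.29)
644 - F = 644 - 1*(-3474/7) = 644 + 3474/7 = 7982/7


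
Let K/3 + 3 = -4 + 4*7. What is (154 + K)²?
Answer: 47089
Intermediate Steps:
K = 63 (K = -9 + 3*(-4 + 4*7) = -9 + 3*(-4 + 28) = -9 + 3*24 = -9 + 72 = 63)
(154 + K)² = (154 + 63)² = 217² = 47089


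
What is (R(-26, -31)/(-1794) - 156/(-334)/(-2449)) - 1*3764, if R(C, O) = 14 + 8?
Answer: -1380857143543/366857751 ≈ -3764.0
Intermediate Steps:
R(C, O) = 22
(R(-26, -31)/(-1794) - 156/(-334)/(-2449)) - 1*3764 = (22/(-1794) - 156/(-334)/(-2449)) - 1*3764 = (22*(-1/1794) - 156*(-1/334)*(-1/2449)) - 3764 = (-11/897 + (78/167)*(-1/2449)) - 3764 = (-11/897 - 78/408983) - 3764 = -4568779/366857751 - 3764 = -1380857143543/366857751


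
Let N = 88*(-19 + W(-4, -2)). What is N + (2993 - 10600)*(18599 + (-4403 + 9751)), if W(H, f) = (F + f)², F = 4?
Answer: -182166149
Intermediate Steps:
W(H, f) = (4 + f)²
N = -1320 (N = 88*(-19 + (4 - 2)²) = 88*(-19 + 2²) = 88*(-19 + 4) = 88*(-15) = -1320)
N + (2993 - 10600)*(18599 + (-4403 + 9751)) = -1320 + (2993 - 10600)*(18599 + (-4403 + 9751)) = -1320 - 7607*(18599 + 5348) = -1320 - 7607*23947 = -1320 - 182164829 = -182166149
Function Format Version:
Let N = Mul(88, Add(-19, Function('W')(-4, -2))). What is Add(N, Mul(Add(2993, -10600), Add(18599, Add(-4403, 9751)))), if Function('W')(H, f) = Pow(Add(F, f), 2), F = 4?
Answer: -182166149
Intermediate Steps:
Function('W')(H, f) = Pow(Add(4, f), 2)
N = -1320 (N = Mul(88, Add(-19, Pow(Add(4, -2), 2))) = Mul(88, Add(-19, Pow(2, 2))) = Mul(88, Add(-19, 4)) = Mul(88, -15) = -1320)
Add(N, Mul(Add(2993, -10600), Add(18599, Add(-4403, 9751)))) = Add(-1320, Mul(Add(2993, -10600), Add(18599, Add(-4403, 9751)))) = Add(-1320, Mul(-7607, Add(18599, 5348))) = Add(-1320, Mul(-7607, 23947)) = Add(-1320, -182164829) = -182166149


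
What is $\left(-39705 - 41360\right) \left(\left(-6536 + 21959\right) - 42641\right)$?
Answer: $2206427170$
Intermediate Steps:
$\left(-39705 - 41360\right) \left(\left(-6536 + 21959\right) - 42641\right) = - 81065 \left(15423 - 42641\right) = \left(-81065\right) \left(-27218\right) = 2206427170$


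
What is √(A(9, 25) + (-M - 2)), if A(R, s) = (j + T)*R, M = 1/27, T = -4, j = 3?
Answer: I*√894/9 ≈ 3.3222*I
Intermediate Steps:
M = 1/27 ≈ 0.037037
A(R, s) = -R (A(R, s) = (3 - 4)*R = -R)
√(A(9, 25) + (-M - 2)) = √(-1*9 + (-1*1/27 - 2)) = √(-9 + (-1/27 - 2)) = √(-9 - 55/27) = √(-298/27) = I*√894/9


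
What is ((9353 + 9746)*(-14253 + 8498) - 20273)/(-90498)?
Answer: 18322503/15083 ≈ 1214.8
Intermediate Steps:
((9353 + 9746)*(-14253 + 8498) - 20273)/(-90498) = (19099*(-5755) - 20273)*(-1/90498) = (-109914745 - 20273)*(-1/90498) = -109935018*(-1/90498) = 18322503/15083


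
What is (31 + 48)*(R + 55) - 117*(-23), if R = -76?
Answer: 1032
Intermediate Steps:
(31 + 48)*(R + 55) - 117*(-23) = (31 + 48)*(-76 + 55) - 117*(-23) = 79*(-21) + 2691 = -1659 + 2691 = 1032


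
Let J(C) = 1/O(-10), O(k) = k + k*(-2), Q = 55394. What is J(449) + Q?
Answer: 553941/10 ≈ 55394.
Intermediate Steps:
O(k) = -k (O(k) = k - 2*k = -k)
J(C) = ⅒ (J(C) = 1/(-1*(-10)) = 1/10 = ⅒)
J(449) + Q = ⅒ + 55394 = 553941/10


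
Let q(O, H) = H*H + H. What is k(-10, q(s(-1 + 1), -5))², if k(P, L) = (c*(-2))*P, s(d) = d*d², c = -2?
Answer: 1600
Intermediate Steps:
s(d) = d³
q(O, H) = H + H² (q(O, H) = H² + H = H + H²)
k(P, L) = 4*P (k(P, L) = (-2*(-2))*P = 4*P)
k(-10, q(s(-1 + 1), -5))² = (4*(-10))² = (-40)² = 1600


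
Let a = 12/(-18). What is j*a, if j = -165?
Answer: 110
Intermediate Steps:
a = -⅔ (a = 12*(-1/18) = -⅔ ≈ -0.66667)
j*a = -165*(-⅔) = 110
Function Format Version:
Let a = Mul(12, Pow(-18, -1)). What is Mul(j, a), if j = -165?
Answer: 110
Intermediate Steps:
a = Rational(-2, 3) (a = Mul(12, Rational(-1, 18)) = Rational(-2, 3) ≈ -0.66667)
Mul(j, a) = Mul(-165, Rational(-2, 3)) = 110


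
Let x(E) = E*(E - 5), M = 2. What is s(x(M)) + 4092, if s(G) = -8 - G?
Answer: 4090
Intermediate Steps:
x(E) = E*(-5 + E)
s(x(M)) + 4092 = (-8 - 2*(-5 + 2)) + 4092 = (-8 - 2*(-3)) + 4092 = (-8 - 1*(-6)) + 4092 = (-8 + 6) + 4092 = -2 + 4092 = 4090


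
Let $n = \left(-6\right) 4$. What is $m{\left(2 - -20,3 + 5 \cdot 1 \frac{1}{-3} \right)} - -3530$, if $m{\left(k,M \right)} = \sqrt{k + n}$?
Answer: $3530 + i \sqrt{2} \approx 3530.0 + 1.4142 i$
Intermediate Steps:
$n = -24$
$m{\left(k,M \right)} = \sqrt{-24 + k}$ ($m{\left(k,M \right)} = \sqrt{k - 24} = \sqrt{-24 + k}$)
$m{\left(2 - -20,3 + 5 \cdot 1 \frac{1}{-3} \right)} - -3530 = \sqrt{-24 + \left(2 - -20\right)} - -3530 = \sqrt{-24 + \left(2 + 20\right)} + 3530 = \sqrt{-24 + 22} + 3530 = \sqrt{-2} + 3530 = i \sqrt{2} + 3530 = 3530 + i \sqrt{2}$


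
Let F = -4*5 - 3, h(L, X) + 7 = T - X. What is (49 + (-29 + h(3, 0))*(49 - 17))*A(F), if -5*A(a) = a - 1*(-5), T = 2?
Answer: -18702/5 ≈ -3740.4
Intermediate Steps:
h(L, X) = -5 - X (h(L, X) = -7 + (2 - X) = -5 - X)
F = -23 (F = -20 - 3 = -23)
A(a) = -1 - a/5 (A(a) = -(a - 1*(-5))/5 = -(a + 5)/5 = -(5 + a)/5 = -1 - a/5)
(49 + (-29 + h(3, 0))*(49 - 17))*A(F) = (49 + (-29 + (-5 - 1*0))*(49 - 17))*(-1 - 1/5*(-23)) = (49 + (-29 + (-5 + 0))*32)*(-1 + 23/5) = (49 + (-29 - 5)*32)*(18/5) = (49 - 34*32)*(18/5) = (49 - 1088)*(18/5) = -1039*18/5 = -18702/5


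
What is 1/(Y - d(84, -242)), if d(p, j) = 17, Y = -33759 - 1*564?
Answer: -1/34340 ≈ -2.9121e-5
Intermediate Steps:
Y = -34323 (Y = -33759 - 564 = -34323)
1/(Y - d(84, -242)) = 1/(-34323 - 1*17) = 1/(-34323 - 17) = 1/(-34340) = -1/34340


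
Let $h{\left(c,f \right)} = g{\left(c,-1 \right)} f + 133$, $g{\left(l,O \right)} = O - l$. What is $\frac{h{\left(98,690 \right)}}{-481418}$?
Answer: $\frac{68177}{481418} \approx 0.14162$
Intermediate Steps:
$h{\left(c,f \right)} = 133 + f \left(-1 - c\right)$ ($h{\left(c,f \right)} = \left(-1 - c\right) f + 133 = f \left(-1 - c\right) + 133 = 133 + f \left(-1 - c\right)$)
$\frac{h{\left(98,690 \right)}}{-481418} = \frac{133 - 690 \left(1 + 98\right)}{-481418} = \left(133 - 690 \cdot 99\right) \left(- \frac{1}{481418}\right) = \left(133 - 68310\right) \left(- \frac{1}{481418}\right) = \left(-68177\right) \left(- \frac{1}{481418}\right) = \frac{68177}{481418}$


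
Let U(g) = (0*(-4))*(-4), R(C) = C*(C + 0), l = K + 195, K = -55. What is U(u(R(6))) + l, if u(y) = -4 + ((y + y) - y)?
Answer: 140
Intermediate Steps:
l = 140 (l = -55 + 195 = 140)
R(C) = C² (R(C) = C*C = C²)
u(y) = -4 + y (u(y) = -4 + (2*y - y) = -4 + y)
U(g) = 0 (U(g) = 0*(-4) = 0)
U(u(R(6))) + l = 0 + 140 = 140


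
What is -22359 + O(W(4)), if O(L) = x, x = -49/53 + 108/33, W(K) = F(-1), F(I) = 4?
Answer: -13033928/583 ≈ -22357.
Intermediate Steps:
W(K) = 4
x = 1369/583 (x = -49*1/53 + 108*(1/33) = -49/53 + 36/11 = 1369/583 ≈ 2.3482)
O(L) = 1369/583
-22359 + O(W(4)) = -22359 + 1369/583 = -13033928/583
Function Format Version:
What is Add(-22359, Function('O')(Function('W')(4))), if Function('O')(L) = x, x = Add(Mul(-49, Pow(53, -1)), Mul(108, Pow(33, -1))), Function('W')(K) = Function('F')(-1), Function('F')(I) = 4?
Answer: Rational(-13033928, 583) ≈ -22357.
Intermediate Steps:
Function('W')(K) = 4
x = Rational(1369, 583) (x = Add(Mul(-49, Rational(1, 53)), Mul(108, Rational(1, 33))) = Add(Rational(-49, 53), Rational(36, 11)) = Rational(1369, 583) ≈ 2.3482)
Function('O')(L) = Rational(1369, 583)
Add(-22359, Function('O')(Function('W')(4))) = Add(-22359, Rational(1369, 583)) = Rational(-13033928, 583)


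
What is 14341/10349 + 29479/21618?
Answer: 615101909/223724682 ≈ 2.7494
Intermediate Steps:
14341/10349 + 29479/21618 = 615101909/223724682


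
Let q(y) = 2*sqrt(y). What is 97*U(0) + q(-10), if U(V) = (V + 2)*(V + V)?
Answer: 2*I*sqrt(10) ≈ 6.3246*I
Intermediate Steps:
U(V) = 2*V*(2 + V) (U(V) = (2 + V)*(2*V) = 2*V*(2 + V))
97*U(0) + q(-10) = 97*(2*0*(2 + 0)) + 2*sqrt(-10) = 97*(2*0*2) + 2*(I*sqrt(10)) = 97*0 + 2*I*sqrt(10) = 0 + 2*I*sqrt(10) = 2*I*sqrt(10)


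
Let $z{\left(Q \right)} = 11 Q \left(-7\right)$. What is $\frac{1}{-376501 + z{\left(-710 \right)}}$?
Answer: $- \frac{1}{321831} \approx -3.1072 \cdot 10^{-6}$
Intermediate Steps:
$z{\left(Q \right)} = - 77 Q$
$\frac{1}{-376501 + z{\left(-710 \right)}} = \frac{1}{-376501 - -54670} = \frac{1}{-376501 + 54670} = \frac{1}{-321831} = - \frac{1}{321831}$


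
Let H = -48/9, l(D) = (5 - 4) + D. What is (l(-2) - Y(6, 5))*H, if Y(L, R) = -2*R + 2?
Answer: -112/3 ≈ -37.333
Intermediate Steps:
Y(L, R) = 2 - 2*R
l(D) = 1 + D
H = -16/3 (H = -48*1/9 = -16/3 ≈ -5.3333)
(l(-2) - Y(6, 5))*H = ((1 - 2) - (2 - 2*5))*(-16/3) = (-1 - (2 - 10))*(-16/3) = (-1 - 1*(-8))*(-16/3) = (-1 + 8)*(-16/3) = 7*(-16/3) = -112/3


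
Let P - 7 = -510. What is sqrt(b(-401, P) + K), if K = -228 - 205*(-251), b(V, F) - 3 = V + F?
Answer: sqrt(50326) ≈ 224.33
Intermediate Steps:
P = -503 (P = 7 - 510 = -503)
b(V, F) = 3 + F + V (b(V, F) = 3 + (V + F) = 3 + (F + V) = 3 + F + V)
K = 51227 (K = -228 + 51455 = 51227)
sqrt(b(-401, P) + K) = sqrt((3 - 503 - 401) + 51227) = sqrt(-901 + 51227) = sqrt(50326)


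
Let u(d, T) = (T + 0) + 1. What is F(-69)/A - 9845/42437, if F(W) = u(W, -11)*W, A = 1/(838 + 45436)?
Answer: 1354973509375/42437 ≈ 3.1929e+7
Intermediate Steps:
A = 1/46274 ≈ 2.1610e-5
u(d, T) = 1 + T (u(d, T) = T + 1 = 1 + T)
F(W) = -10*W (F(W) = (1 - 11)*W = -10*W)
F(-69)/A - 9845/42437 = (-10*(-69))/(1/46274) - 9845/42437 = 690*46274 - 9845*1/42437 = 31929060 - 9845/42437 = 1354973509375/42437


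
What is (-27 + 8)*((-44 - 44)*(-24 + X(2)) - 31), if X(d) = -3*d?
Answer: -49571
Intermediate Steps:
(-27 + 8)*((-44 - 44)*(-24 + X(2)) - 31) = (-27 + 8)*((-44 - 44)*(-24 - 3*2) - 31) = -19*(-88*(-24 - 6) - 31) = -19*(-88*(-30) - 31) = -19*(2640 - 31) = -19*2609 = -49571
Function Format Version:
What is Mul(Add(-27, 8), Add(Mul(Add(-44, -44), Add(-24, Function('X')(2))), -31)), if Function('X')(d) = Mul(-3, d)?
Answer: -49571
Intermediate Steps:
Mul(Add(-27, 8), Add(Mul(Add(-44, -44), Add(-24, Function('X')(2))), -31)) = Mul(Add(-27, 8), Add(Mul(Add(-44, -44), Add(-24, Mul(-3, 2))), -31)) = Mul(-19, Add(Mul(-88, Add(-24, -6)), -31)) = Mul(-19, Add(Mul(-88, -30), -31)) = Mul(-19, Add(2640, -31)) = Mul(-19, 2609) = -49571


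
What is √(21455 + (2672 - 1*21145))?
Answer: √2982 ≈ 54.608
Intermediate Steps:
√(21455 + (2672 - 1*21145)) = √(21455 + (2672 - 21145)) = √(21455 - 18473) = √2982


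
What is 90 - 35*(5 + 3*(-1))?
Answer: 20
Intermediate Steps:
90 - 35*(5 + 3*(-1)) = 90 - 35*(5 - 3) = 90 - 35*2 = 90 - 70 = 20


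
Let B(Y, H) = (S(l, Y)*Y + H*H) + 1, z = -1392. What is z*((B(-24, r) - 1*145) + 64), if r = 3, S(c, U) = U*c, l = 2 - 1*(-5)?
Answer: -5513712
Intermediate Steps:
l = 7 (l = 2 + 5 = 7)
B(Y, H) = 1 + H**2 + 7*Y**2 (B(Y, H) = ((Y*7)*Y + H*H) + 1 = ((7*Y)*Y + H**2) + 1 = (7*Y**2 + H**2) + 1 = (H**2 + 7*Y**2) + 1 = 1 + H**2 + 7*Y**2)
z*((B(-24, r) - 1*145) + 64) = -1392*(((1 + 3**2 + 7*(-24)**2) - 1*145) + 64) = -1392*(((1 + 9 + 7*576) - 145) + 64) = -1392*(((1 + 9 + 4032) - 145) + 64) = -1392*((4042 - 145) + 64) = -1392*(3897 + 64) = -1392*3961 = -5513712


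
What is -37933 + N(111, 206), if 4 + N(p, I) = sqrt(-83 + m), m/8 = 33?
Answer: -37937 + sqrt(181) ≈ -37924.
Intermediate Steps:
m = 264 (m = 8*33 = 264)
N(p, I) = -4 + sqrt(181) (N(p, I) = -4 + sqrt(-83 + 264) = -4 + sqrt(181))
-37933 + N(111, 206) = -37933 + (-4 + sqrt(181)) = -37937 + sqrt(181)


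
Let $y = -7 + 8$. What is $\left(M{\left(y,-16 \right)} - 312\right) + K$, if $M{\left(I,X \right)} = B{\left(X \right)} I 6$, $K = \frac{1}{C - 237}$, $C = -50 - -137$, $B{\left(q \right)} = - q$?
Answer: $- \frac{32401}{150} \approx -216.01$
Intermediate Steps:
$y = 1$
$C = 87$ ($C = -50 + 137 = 87$)
$K = - \frac{1}{150}$ ($K = \frac{1}{87 - 237} = \frac{1}{-150} = - \frac{1}{150} \approx -0.0066667$)
$M{\left(I,X \right)} = - 6 I X$ ($M{\left(I,X \right)} = - X I 6 = - I X 6 = - 6 I X$)
$\left(M{\left(y,-16 \right)} - 312\right) + K = \left(\left(-6\right) 1 \left(-16\right) - 312\right) - \frac{1}{150} = \left(96 - 312\right) - \frac{1}{150} = -216 - \frac{1}{150} = - \frac{32401}{150}$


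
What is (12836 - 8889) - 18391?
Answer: -14444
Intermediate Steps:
(12836 - 8889) - 18391 = 3947 - 18391 = -14444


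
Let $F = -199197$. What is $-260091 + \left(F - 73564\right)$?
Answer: $-532852$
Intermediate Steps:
$-260091 + \left(F - 73564\right) = -260091 - 272761 = -532852$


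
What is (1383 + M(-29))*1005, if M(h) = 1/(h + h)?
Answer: 80614065/58 ≈ 1.3899e+6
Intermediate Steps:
M(h) = 1/(2*h)
(1383 + M(-29))*1005 = (1383 + (½)/(-29))*1005 = (1383 + (½)*(-1/29))*1005 = (1383 - 1/58)*1005 = (80213/58)*1005 = 80614065/58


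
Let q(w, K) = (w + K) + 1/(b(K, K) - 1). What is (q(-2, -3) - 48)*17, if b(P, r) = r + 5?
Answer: -884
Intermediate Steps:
b(P, r) = 5 + r
q(w, K) = K + w + 1/(4 + K) (q(w, K) = (w + K) + 1/((5 + K) - 1) = (K + w) + 1/(4 + K) = K + w + 1/(4 + K))
(q(-2, -3) - 48)*17 = ((1 - 1*(-3) - 1*(-2) - 3*(5 - 3) - 2*(5 - 3))/(4 - 3) - 48)*17 = ((1 + 3 + 2 - 3*2 - 2*2)/1 - 48)*17 = (1*(1 + 3 + 2 - 6 - 4) - 48)*17 = (1*(-4) - 48)*17 = (-4 - 48)*17 = -52*17 = -884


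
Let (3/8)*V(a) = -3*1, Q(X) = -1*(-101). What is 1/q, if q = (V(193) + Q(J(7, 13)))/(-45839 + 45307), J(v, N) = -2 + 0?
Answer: -532/93 ≈ -5.7204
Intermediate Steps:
J(v, N) = -2
Q(X) = 101
V(a) = -8 (V(a) = 8*(-3*1)/3 = (8/3)*(-3) = -8)
q = -93/532 (q = (-8 + 101)/(-45839 + 45307) = 93/(-532) = 93*(-1/532) = -93/532 ≈ -0.17481)
1/q = 1/(-93/532) = -532/93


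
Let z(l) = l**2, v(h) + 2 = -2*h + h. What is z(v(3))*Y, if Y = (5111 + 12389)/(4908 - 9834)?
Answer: -218750/2463 ≈ -88.814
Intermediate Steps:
Y = -8750/2463 (Y = 17500/(-4926) = 17500*(-1/4926) = -8750/2463 ≈ -3.5526)
v(h) = -2 - h (v(h) = -2 + (-2*h + h) = -2 - h)
z(v(3))*Y = (-2 - 1*3)**2*(-8750/2463) = (-2 - 3)**2*(-8750/2463) = (-5)**2*(-8750/2463) = 25*(-8750/2463) = -218750/2463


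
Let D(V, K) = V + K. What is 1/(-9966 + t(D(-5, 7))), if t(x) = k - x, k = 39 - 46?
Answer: -1/9975 ≈ -0.00010025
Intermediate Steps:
D(V, K) = K + V
k = -7
t(x) = -7 - x
1/(-9966 + t(D(-5, 7))) = 1/(-9966 + (-7 - (7 - 5))) = 1/(-9966 + (-7 - 1*2)) = 1/(-9966 + (-7 - 2)) = 1/(-9966 - 9) = 1/(-9975) = -1/9975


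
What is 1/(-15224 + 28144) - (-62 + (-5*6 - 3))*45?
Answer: 55233001/12920 ≈ 4275.0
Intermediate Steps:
1/(-15224 + 28144) - (-62 + (-5*6 - 3))*45 = 1/12920 - (-62 + (-30 - 3))*45 = 1/12920 - (-62 - 33)*45 = 1/12920 - (-95)*45 = 1/12920 - 1*(-4275) = 1/12920 + 4275 = 55233001/12920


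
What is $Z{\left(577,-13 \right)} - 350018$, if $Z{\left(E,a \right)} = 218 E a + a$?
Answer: $-1985249$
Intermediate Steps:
$Z{\left(E,a \right)} = a + 218 E a$ ($Z{\left(E,a \right)} = 218 E a + a = a + 218 E a$)
$Z{\left(577,-13 \right)} - 350018 = - 13 \left(1 + 218 \cdot 577\right) - 350018 = - 13 \left(1 + 125786\right) - 350018 = \left(-13\right) 125787 - 350018 = -1635231 - 350018 = -1985249$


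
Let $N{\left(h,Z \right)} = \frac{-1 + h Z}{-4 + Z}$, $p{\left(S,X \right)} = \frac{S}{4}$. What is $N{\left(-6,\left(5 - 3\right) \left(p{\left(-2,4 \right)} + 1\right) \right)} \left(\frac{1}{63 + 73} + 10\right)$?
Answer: $\frac{9527}{408} \approx 23.35$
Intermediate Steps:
$p{\left(S,X \right)} = \frac{S}{4}$ ($p{\left(S,X \right)} = S \frac{1}{4} = \frac{S}{4}$)
$N{\left(h,Z \right)} = \frac{-1 + Z h}{-4 + Z}$
$N{\left(-6,\left(5 - 3\right) \left(p{\left(-2,4 \right)} + 1\right) \right)} \left(\frac{1}{63 + 73} + 10\right) = \frac{-1 + \left(5 - 3\right) \left(\frac{1}{4} \left(-2\right) + 1\right) \left(-6\right)}{-4 + \left(5 - 3\right) \left(\frac{1}{4} \left(-2\right) + 1\right)} \left(\frac{1}{63 + 73} + 10\right) = \frac{-1 + 2 \left(- \frac{1}{2} + 1\right) \left(-6\right)}{-4 + 2 \left(- \frac{1}{2} + 1\right)} \left(\frac{1}{136} + 10\right) = \frac{-1 + 2 \cdot \frac{1}{2} \left(-6\right)}{-4 + 2 \cdot \frac{1}{2}} \left(\frac{1}{136} + 10\right) = \frac{-1 + 1 \left(-6\right)}{-4 + 1} \cdot \frac{1361}{136} = \frac{-1 - 6}{-3} \cdot \frac{1361}{136} = \left(- \frac{1}{3}\right) \left(-7\right) \frac{1361}{136} = \frac{7}{3} \cdot \frac{1361}{136} = \frac{9527}{408}$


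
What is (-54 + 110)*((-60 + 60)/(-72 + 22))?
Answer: 0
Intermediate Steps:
(-54 + 110)*((-60 + 60)/(-72 + 22)) = 56*(0/(-50)) = 56*(0*(-1/50)) = 56*0 = 0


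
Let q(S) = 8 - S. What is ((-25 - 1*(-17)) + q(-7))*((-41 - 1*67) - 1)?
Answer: -763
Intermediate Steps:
((-25 - 1*(-17)) + q(-7))*((-41 - 1*67) - 1) = ((-25 - 1*(-17)) + (8 - 1*(-7)))*((-41 - 1*67) - 1) = ((-25 + 17) + (8 + 7))*((-41 - 67) - 1) = (-8 + 15)*(-108 - 1) = 7*(-109) = -763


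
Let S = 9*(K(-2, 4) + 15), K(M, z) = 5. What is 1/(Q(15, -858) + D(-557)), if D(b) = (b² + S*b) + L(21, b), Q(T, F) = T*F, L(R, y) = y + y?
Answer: 1/196005 ≈ 5.1019e-6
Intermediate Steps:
L(R, y) = 2*y
Q(T, F) = F*T
S = 180 (S = 9*(5 + 15) = 9*20 = 180)
D(b) = b² + 182*b (D(b) = (b² + 180*b) + 2*b = b² + 182*b)
1/(Q(15, -858) + D(-557)) = 1/(-858*15 - 557*(182 - 557)) = 1/(-12870 - 557*(-375)) = 1/(-12870 + 208875) = 1/196005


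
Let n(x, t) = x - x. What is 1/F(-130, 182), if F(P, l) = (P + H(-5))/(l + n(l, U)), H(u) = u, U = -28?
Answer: -182/135 ≈ -1.3481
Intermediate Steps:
n(x, t) = 0
F(P, l) = (-5 + P)/l (F(P, l) = (P - 5)/(l + 0) = (-5 + P)/l)
1/F(-130, 182) = 1/((-5 - 130)/182) = 1/((1/182)*(-135)) = 1/(-135/182) = -182/135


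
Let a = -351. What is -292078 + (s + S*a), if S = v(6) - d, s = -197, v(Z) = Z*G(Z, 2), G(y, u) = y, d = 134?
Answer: -257877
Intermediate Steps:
v(Z) = Z² (v(Z) = Z*Z = Z²)
S = -98 (S = 6² - 1*134 = 36 - 134 = -98)
-292078 + (s + S*a) = -292078 + (-197 - 98*(-351)) = -292078 + (-197 + 34398) = -292078 + 34201 = -257877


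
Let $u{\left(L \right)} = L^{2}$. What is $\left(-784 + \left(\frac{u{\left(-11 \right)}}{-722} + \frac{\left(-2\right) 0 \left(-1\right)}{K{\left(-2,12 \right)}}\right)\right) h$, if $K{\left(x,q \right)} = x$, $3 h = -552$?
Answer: $\frac{52087548}{361} \approx 1.4429 \cdot 10^{5}$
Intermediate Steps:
$h = -184$ ($h = \frac{1}{3} \left(-552\right) = -184$)
$\left(-784 + \left(\frac{u{\left(-11 \right)}}{-722} + \frac{\left(-2\right) 0 \left(-1\right)}{K{\left(-2,12 \right)}}\right)\right) h = \left(-784 + \left(\frac{\left(-11\right)^{2}}{-722} + \frac{\left(-2\right) 0 \left(-1\right)}{-2}\right)\right) \left(-184\right) = \left(-784 + \left(121 \left(- \frac{1}{722}\right) + 0 \left(-1\right) \left(- \frac{1}{2}\right)\right)\right) \left(-184\right) = \left(-784 + \left(- \frac{121}{722} + 0 \left(- \frac{1}{2}\right)\right)\right) \left(-184\right) = \left(-784 + \left(- \frac{121}{722} + 0\right)\right) \left(-184\right) = \left(-784 - \frac{121}{722}\right) \left(-184\right) = \left(- \frac{566169}{722}\right) \left(-184\right) = \frac{52087548}{361}$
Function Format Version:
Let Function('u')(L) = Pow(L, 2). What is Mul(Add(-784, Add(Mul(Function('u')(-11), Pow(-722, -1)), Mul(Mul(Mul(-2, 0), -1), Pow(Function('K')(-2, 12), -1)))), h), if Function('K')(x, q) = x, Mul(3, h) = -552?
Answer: Rational(52087548, 361) ≈ 1.4429e+5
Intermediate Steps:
h = -184 (h = Mul(Rational(1, 3), -552) = -184)
Mul(Add(-784, Add(Mul(Function('u')(-11), Pow(-722, -1)), Mul(Mul(Mul(-2, 0), -1), Pow(Function('K')(-2, 12), -1)))), h) = Mul(Add(-784, Add(Mul(Pow(-11, 2), Pow(-722, -1)), Mul(Mul(Mul(-2, 0), -1), Pow(-2, -1)))), -184) = Mul(Add(-784, Add(Mul(121, Rational(-1, 722)), Mul(Mul(0, -1), Rational(-1, 2)))), -184) = Mul(Add(-784, Add(Rational(-121, 722), Mul(0, Rational(-1, 2)))), -184) = Mul(Add(-784, Add(Rational(-121, 722), 0)), -184) = Mul(Add(-784, Rational(-121, 722)), -184) = Mul(Rational(-566169, 722), -184) = Rational(52087548, 361)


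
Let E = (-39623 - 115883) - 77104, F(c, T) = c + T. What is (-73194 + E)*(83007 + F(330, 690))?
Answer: -25695792708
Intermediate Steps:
F(c, T) = T + c
E = -232610 (E = -155506 - 77104 = -232610)
(-73194 + E)*(83007 + F(330, 690)) = (-73194 - 232610)*(83007 + (690 + 330)) = -305804*(83007 + 1020) = -305804*84027 = -25695792708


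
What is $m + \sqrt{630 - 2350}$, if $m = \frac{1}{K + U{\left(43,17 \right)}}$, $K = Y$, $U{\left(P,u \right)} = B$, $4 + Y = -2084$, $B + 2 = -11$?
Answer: $- \frac{1}{2101} + 2 i \sqrt{430} \approx -0.00047596 + 41.473 i$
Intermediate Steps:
$B = -13$ ($B = -2 - 11 = -13$)
$Y = -2088$ ($Y = -4 - 2084 = -2088$)
$U{\left(P,u \right)} = -13$
$K = -2088$
$m = - \frac{1}{2101}$ ($m = \frac{1}{-2088 - 13} = \frac{1}{-2101} = - \frac{1}{2101} \approx -0.00047596$)
$m + \sqrt{630 - 2350} = - \frac{1}{2101} + \sqrt{630 - 2350} = - \frac{1}{2101} + \sqrt{-1720} = - \frac{1}{2101} + 2 i \sqrt{430}$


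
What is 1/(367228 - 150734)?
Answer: 1/216494 ≈ 4.6191e-6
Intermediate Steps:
1/(367228 - 150734) = 1/216494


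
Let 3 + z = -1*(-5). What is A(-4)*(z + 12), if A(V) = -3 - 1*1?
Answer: -56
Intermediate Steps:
z = 2 (z = -3 - 1*(-5) = -3 + 5 = 2)
A(V) = -4 (A(V) = -3 - 1 = -4)
A(-4)*(z + 12) = -4*(2 + 12) = -4*14 = -56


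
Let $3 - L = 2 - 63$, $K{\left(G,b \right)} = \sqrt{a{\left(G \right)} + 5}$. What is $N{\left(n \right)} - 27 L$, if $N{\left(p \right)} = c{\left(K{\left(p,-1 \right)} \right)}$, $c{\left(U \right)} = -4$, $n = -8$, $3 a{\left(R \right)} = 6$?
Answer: $-1732$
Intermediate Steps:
$a{\left(R \right)} = 2$ ($a{\left(R \right)} = \frac{1}{3} \cdot 6 = 2$)
$K{\left(G,b \right)} = \sqrt{7}$ ($K{\left(G,b \right)} = \sqrt{2 + 5} = \sqrt{7}$)
$L = 64$ ($L = 3 - \left(2 - 63\right) = 3 - -61 = 3 + 61 = 64$)
$N{\left(p \right)} = -4$
$N{\left(n \right)} - 27 L = -4 - 1728 = -1732$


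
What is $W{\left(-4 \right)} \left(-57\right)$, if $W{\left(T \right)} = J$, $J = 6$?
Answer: $-342$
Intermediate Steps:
$W{\left(T \right)} = 6$
$W{\left(-4 \right)} \left(-57\right) = 6 \left(-57\right) = -342$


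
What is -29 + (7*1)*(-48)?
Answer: -365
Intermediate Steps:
-29 + (7*1)*(-48) = -29 + 7*(-48) = -29 - 336 = -365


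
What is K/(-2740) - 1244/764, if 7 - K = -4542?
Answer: -1720999/523340 ≈ -3.2885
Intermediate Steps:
K = 4549 (K = 7 - 1*(-4542) = 7 + 4542 = 4549)
K/(-2740) - 1244/764 = 4549/(-2740) - 1244/764 = 4549*(-1/2740) - 1244*1/764 = -4549/2740 - 311/191 = -1720999/523340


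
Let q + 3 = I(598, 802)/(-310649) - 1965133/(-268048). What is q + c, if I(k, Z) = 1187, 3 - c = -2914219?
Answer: 242664254970006629/83268843152 ≈ 2.9142e+6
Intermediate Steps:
c = 2914222 (c = 3 - 1*(-2914219) = 3 + 2914219 = 2914222)
q = 360341898885/83268843152 (q = -3 + (1187/(-310649) - 1965133/(-268048)) = -3 + (1187*(-1/310649) - 1965133*(-1/268048)) = -3 + (-1187/310649 + 1965133/268048) = -3 + 610148428341/83268843152 = 360341898885/83268843152 ≈ 4.3275)
q + c = 360341898885/83268843152 + 2914222 = 242664254970006629/83268843152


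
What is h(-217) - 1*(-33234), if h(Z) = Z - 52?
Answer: 32965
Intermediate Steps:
h(Z) = -52 + Z
h(-217) - 1*(-33234) = (-52 - 217) - 1*(-33234) = -269 + 33234 = 32965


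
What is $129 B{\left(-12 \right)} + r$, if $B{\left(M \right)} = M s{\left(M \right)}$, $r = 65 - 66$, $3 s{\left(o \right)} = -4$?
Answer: $2063$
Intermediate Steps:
$s{\left(o \right)} = - \frac{4}{3}$ ($s{\left(o \right)} = \frac{1}{3} \left(-4\right) = - \frac{4}{3}$)
$r = -1$ ($r = 65 - 66 = -1$)
$B{\left(M \right)} = - \frac{4 M}{3}$ ($B{\left(M \right)} = M \left(- \frac{4}{3}\right) = - \frac{4 M}{3}$)
$129 B{\left(-12 \right)} + r = 129 \left(\left(- \frac{4}{3}\right) \left(-12\right)\right) - 1 = 129 \cdot 16 - 1 = 2064 - 1 = 2063$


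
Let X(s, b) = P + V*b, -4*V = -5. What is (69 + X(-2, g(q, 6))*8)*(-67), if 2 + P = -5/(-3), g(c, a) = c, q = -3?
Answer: -7303/3 ≈ -2434.3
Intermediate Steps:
V = 5/4 (V = -¼*(-5) = 5/4 ≈ 1.2500)
P = -⅓ (P = -2 - 5/(-3) = -2 - 5*(-⅓) = -2 + 5/3 = -⅓ ≈ -0.33333)
X(s, b) = -⅓ + 5*b/4
(69 + X(-2, g(q, 6))*8)*(-67) = (69 + (-⅓ + (5/4)*(-3))*8)*(-67) = (69 + (-⅓ - 15/4)*8)*(-67) = (69 - 49/12*8)*(-67) = (69 - 98/3)*(-67) = (109/3)*(-67) = -7303/3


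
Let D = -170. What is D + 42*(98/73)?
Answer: -8294/73 ≈ -113.62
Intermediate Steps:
D + 42*(98/73) = -170 + 42*(98/73) = -170 + 4116/73 = -8294/73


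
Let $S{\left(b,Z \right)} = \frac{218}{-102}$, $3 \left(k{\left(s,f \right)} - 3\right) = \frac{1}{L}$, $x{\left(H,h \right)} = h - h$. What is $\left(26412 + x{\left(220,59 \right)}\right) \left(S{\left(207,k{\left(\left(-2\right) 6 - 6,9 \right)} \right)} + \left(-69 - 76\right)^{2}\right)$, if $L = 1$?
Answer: $\frac{9439349464}{17} \approx 5.5526 \cdot 10^{8}$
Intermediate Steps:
$x{\left(H,h \right)} = 0$
$k{\left(s,f \right)} = \frac{10}{3}$ ($k{\left(s,f \right)} = 3 + \frac{1}{3 \cdot 1} = 3 + \frac{1}{3} \cdot 1 = 3 + \frac{1}{3} = \frac{10}{3}$)
$S{\left(b,Z \right)} = - \frac{109}{51}$ ($S{\left(b,Z \right)} = 218 \left(- \frac{1}{102}\right) = - \frac{109}{51}$)
$\left(26412 + x{\left(220,59 \right)}\right) \left(S{\left(207,k{\left(\left(-2\right) 6 - 6,9 \right)} \right)} + \left(-69 - 76\right)^{2}\right) = \left(26412 + 0\right) \left(- \frac{109}{51} + \left(-69 - 76\right)^{2}\right) = 26412 \left(- \frac{109}{51} + \left(-145\right)^{2}\right) = 26412 \left(- \frac{109}{51} + 21025\right) = 26412 \cdot \frac{1072166}{51} = \frac{9439349464}{17}$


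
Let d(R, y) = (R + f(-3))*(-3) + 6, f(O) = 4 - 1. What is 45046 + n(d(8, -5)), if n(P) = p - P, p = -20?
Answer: 45053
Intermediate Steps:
f(O) = 3
d(R, y) = -3 - 3*R (d(R, y) = (R + 3)*(-3) + 6 = (3 + R)*(-3) + 6 = (-9 - 3*R) + 6 = -3 - 3*R)
n(P) = -20 - P
45046 + n(d(8, -5)) = 45046 + (-20 - (-3 - 3*8)) = 45046 + (-20 - (-3 - 24)) = 45046 + (-20 - 1*(-27)) = 45046 + (-20 + 27) = 45046 + 7 = 45053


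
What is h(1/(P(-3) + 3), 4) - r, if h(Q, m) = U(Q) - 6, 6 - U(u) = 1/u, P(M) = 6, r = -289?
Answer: 280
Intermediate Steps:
U(u) = 6 - 1/u
h(Q, m) = -1/Q (h(Q, m) = (6 - 1/Q) - 6 = -1/Q)
h(1/(P(-3) + 3), 4) - r = -1/(1/(6 + 3)) - 1*(-289) = -1/(1/9) + 289 = -1/1/9 + 289 = -1*9 + 289 = -9 + 289 = 280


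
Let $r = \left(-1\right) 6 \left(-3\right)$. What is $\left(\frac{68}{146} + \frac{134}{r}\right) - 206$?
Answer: $- \frac{130145}{657} \approx -198.09$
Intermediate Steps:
$r = 18$ ($r = \left(-6\right) \left(-3\right) = 18$)
$\left(\frac{68}{146} + \frac{134}{r}\right) - 206 = \left(\frac{68}{146} + \frac{134}{18}\right) - 206 = \left(68 \cdot \frac{1}{146} + 134 \cdot \frac{1}{18}\right) - 206 = \left(\frac{34}{73} + \frac{67}{9}\right) - 206 = \frac{5197}{657} - 206 = - \frac{130145}{657}$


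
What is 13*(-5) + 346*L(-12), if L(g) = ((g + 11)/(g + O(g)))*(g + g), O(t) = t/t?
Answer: -9019/11 ≈ -819.91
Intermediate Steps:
O(t) = 1
L(g) = 2*g*(11 + g)/(1 + g) (L(g) = ((g + 11)/(g + 1))*(g + g) = ((11 + g)/(1 + g))*(2*g) = 2*g*(11 + g)/(1 + g))
13*(-5) + 346*L(-12) = 13*(-5) + 346*(2*(-12)*(11 - 12)/(1 - 12)) = -65 + 346*(2*(-12)*(-1)/(-11)) = -65 + 346*(2*(-12)*(-1/11)*(-1)) = -65 + 346*(-24/11) = -65 - 8304/11 = -9019/11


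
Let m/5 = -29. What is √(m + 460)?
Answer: 3*√35 ≈ 17.748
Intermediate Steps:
m = -145 (m = 5*(-29) = -145)
√(m + 460) = √(-145 + 460) = √315 = 3*√35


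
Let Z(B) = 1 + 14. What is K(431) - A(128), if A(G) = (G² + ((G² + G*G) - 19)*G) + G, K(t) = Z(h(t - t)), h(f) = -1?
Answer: -4208369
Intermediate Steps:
Z(B) = 15
K(t) = 15
A(G) = G + G² + G*(-19 + 2*G²) (A(G) = (G² + ((G² + G²) - 19)*G) + G = (G² + (2*G² - 19)*G) + G = (G² + (-19 + 2*G²)*G) + G = (G² + G*(-19 + 2*G²)) + G = G + G² + G*(-19 + 2*G²))
K(431) - A(128) = 15 - 128*(-18 + 128 + 2*128²) = 15 - 128*(-18 + 128 + 2*16384) = 15 - 128*(-18 + 128 + 32768) = 15 - 128*32878 = 15 - 1*4208384 = 15 - 4208384 = -4208369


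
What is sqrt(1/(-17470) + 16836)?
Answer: sqrt(5138362334930)/17470 ≈ 129.75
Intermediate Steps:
sqrt(1/(-17470) + 16836) = sqrt(-1/17470 + 16836) = sqrt(294124919/17470) = sqrt(5138362334930)/17470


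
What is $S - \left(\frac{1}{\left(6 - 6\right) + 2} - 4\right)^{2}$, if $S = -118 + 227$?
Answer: $\frac{387}{4} \approx 96.75$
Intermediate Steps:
$S = 109$
$S - \left(\frac{1}{\left(6 - 6\right) + 2} - 4\right)^{2} = 109 - \left(\frac{1}{\left(6 - 6\right) + 2} - 4\right)^{2} = 109 - \left(\frac{1}{0 + 2} - 4\right)^{2} = 109 - \left(\frac{1}{2} - 4\right)^{2} = 109 - \left(- \frac{7}{2}\right)^{2} = 109 - \frac{49}{4} = \frac{387}{4}$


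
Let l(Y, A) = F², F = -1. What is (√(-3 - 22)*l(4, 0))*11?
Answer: 55*I ≈ 55.0*I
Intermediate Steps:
l(Y, A) = 1 (l(Y, A) = (-1)² = 1)
(√(-3 - 22)*l(4, 0))*11 = (√(-3 - 22)*1)*11 = (√(-25)*1)*11 = ((5*I)*1)*11 = (5*I)*11 = 55*I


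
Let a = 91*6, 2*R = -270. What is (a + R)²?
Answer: 168921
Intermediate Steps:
R = -135 (R = (½)*(-270) = -135)
a = 546
(a + R)² = (546 - 135)² = 411² = 168921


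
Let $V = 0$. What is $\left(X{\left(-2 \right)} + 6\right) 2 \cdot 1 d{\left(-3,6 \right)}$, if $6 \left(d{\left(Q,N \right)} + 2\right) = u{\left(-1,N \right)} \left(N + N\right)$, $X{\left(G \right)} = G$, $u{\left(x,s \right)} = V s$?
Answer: $-16$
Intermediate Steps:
$u{\left(x,s \right)} = 0$ ($u{\left(x,s \right)} = 0 s = 0$)
$d{\left(Q,N \right)} = -2$ ($d{\left(Q,N \right)} = -2 + \frac{0 \left(N + N\right)}{6} = -2 + \frac{0 \cdot 2 N}{6} = -2 + \frac{1}{6} \cdot 0 = -2 + 0 = -2$)
$\left(X{\left(-2 \right)} + 6\right) 2 \cdot 1 d{\left(-3,6 \right)} = \left(-2 + 6\right) 2 \cdot 1 \left(-2\right) = 4 \cdot 2 \cdot 1 \left(-2\right) = 8 \cdot 1 \left(-2\right) = 8 \left(-2\right) = -16$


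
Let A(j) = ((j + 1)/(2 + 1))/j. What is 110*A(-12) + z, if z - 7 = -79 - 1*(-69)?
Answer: 551/18 ≈ 30.611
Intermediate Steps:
A(j) = (⅓ + j/3)/j (A(j) = ((1 + j)/3)/j = ((1 + j)*(⅓))/j = (⅓ + j/3)/j)
z = -3 (z = 7 + (-79 - 1*(-69)) = 7 + (-79 + 69) = 7 - 10 = -3)
110*A(-12) + z = 110*((⅓)*(1 - 12)/(-12)) - 3 = 110*((⅓)*(-1/12)*(-11)) - 3 = 110*(11/36) - 3 = 605/18 - 3 = 551/18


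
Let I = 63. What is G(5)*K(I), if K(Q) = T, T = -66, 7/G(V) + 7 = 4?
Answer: 154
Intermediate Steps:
G(V) = -7/3 (G(V) = 7/(-7 + 4) = 7/(-3) = 7*(-1/3) = -7/3)
K(Q) = -66
G(5)*K(I) = -7/3*(-66) = 154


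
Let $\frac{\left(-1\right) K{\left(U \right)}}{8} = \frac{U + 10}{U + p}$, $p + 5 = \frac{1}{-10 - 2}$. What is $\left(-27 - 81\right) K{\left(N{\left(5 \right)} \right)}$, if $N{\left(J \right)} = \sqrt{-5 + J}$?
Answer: $- \frac{103680}{61} \approx -1699.7$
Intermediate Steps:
$p = - \frac{61}{12}$ ($p = -5 + \frac{1}{-10 - 2} = -5 + \frac{1}{-12} = -5 - \frac{1}{12} = - \frac{61}{12} \approx -5.0833$)
$K{\left(U \right)} = - \frac{8 \left(10 + U\right)}{- \frac{61}{12} + U}$ ($K{\left(U \right)} = - 8 \frac{U + 10}{U - \frac{61}{12}} = - 8 \frac{10 + U}{- \frac{61}{12} + U} = - \frac{8 \left(10 + U\right)}{- \frac{61}{12} + U}$)
$\left(-27 - 81\right) K{\left(N{\left(5 \right)} \right)} = \left(-27 - 81\right) \frac{96 \left(-10 - \sqrt{-5 + 5}\right)}{-61 + 12 \sqrt{-5 + 5}} = - 108 \frac{96 \left(-10 - \sqrt{0}\right)}{-61 + 12 \sqrt{0}} = - 108 \frac{96 \left(-10 - 0\right)}{-61 + 12 \cdot 0} = - 108 \frac{96 \left(-10 + 0\right)}{-61 + 0} = - 108 \cdot 96 \frac{1}{-61} \left(-10\right) = - 108 \cdot 96 \left(- \frac{1}{61}\right) \left(-10\right) = \left(-108\right) \frac{960}{61} = - \frac{103680}{61}$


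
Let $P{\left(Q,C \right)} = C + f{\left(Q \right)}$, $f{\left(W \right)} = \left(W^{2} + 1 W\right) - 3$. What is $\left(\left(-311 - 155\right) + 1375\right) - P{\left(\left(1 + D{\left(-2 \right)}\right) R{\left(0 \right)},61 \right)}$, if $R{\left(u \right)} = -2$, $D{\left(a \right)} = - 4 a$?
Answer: $545$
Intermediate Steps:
$f{\left(W \right)} = -3 + W + W^{2}$ ($f{\left(W \right)} = \left(W^{2} + W\right) - 3 = \left(W + W^{2}\right) - 3 = -3 + W + W^{2}$)
$P{\left(Q,C \right)} = -3 + C + Q + Q^{2}$ ($P{\left(Q,C \right)} = C + \left(-3 + Q + Q^{2}\right) = -3 + C + Q + Q^{2}$)
$\left(\left(-311 - 155\right) + 1375\right) - P{\left(\left(1 + D{\left(-2 \right)}\right) R{\left(0 \right)},61 \right)} = \left(\left(-311 - 155\right) + 1375\right) - \left(-3 + 61 + \left(1 - -8\right) \left(-2\right) + \left(\left(1 - -8\right) \left(-2\right)\right)^{2}\right) = \left(-466 + 1375\right) - \left(-3 + 61 + \left(1 + 8\right) \left(-2\right) + \left(\left(1 + 8\right) \left(-2\right)\right)^{2}\right) = 909 - \left(-3 + 61 + 9 \left(-2\right) + \left(9 \left(-2\right)\right)^{2}\right) = 909 - \left(-3 + 61 - 18 + \left(-18\right)^{2}\right) = 909 - \left(-3 + 61 - 18 + 324\right) = 909 - 364 = 545$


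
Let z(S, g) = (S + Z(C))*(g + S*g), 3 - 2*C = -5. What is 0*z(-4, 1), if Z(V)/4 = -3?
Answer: 0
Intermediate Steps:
C = 4 (C = 3/2 - 1/2*(-5) = 3/2 + 5/2 = 4)
Z(V) = -12 (Z(V) = 4*(-3) = -12)
z(S, g) = (-12 + S)*(g + S*g) (z(S, g) = (S - 12)*(g + S*g) = (-12 + S)*(g + S*g))
0*z(-4, 1) = 0*(1*(-12 + (-4)**2 - 11*(-4))) = 0*(1*(-12 + 16 + 44)) = 0*(1*48) = 0*48 = 0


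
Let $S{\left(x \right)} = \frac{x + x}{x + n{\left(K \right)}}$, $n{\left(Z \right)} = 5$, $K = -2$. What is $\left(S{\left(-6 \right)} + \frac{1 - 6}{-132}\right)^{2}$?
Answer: $\frac{2524921}{17424} \approx 144.91$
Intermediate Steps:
$S{\left(x \right)} = \frac{2 x}{5 + x}$ ($S{\left(x \right)} = \frac{x + x}{x + 5} = \frac{2 x}{5 + x}$)
$\left(S{\left(-6 \right)} + \frac{1 - 6}{-132}\right)^{2} = \left(2 \left(-6\right) \frac{1}{5 - 6} + \frac{1 - 6}{-132}\right)^{2} = \left(2 \left(-6\right) \frac{1}{-1} + \left(1 - 6\right) \left(- \frac{1}{132}\right)\right)^{2} = \left(2 \left(-6\right) \left(-1\right) - - \frac{5}{132}\right)^{2} = \left(12 + \frac{5}{132}\right)^{2} = \left(\frac{1589}{132}\right)^{2} = \frac{2524921}{17424}$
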